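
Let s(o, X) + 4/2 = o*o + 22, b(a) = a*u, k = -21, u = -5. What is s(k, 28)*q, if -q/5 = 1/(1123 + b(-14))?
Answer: -2305/1193 ≈ -1.9321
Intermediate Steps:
b(a) = -5*a (b(a) = a*(-5) = -5*a)
s(o, X) = 20 + o² (s(o, X) = -2 + (o*o + 22) = -2 + (o² + 22) = -2 + (22 + o²) = 20 + o²)
q = -5/1193 (q = -5/(1123 - 5*(-14)) = -5/(1123 + 70) = -5/1193 ≈ -0.0041911)
s(k, 28)*q = (20 + (-21)²)*(-5/1193) = (20 + 441)*(-5/1193) = 461*(-5/1193) = -2305/1193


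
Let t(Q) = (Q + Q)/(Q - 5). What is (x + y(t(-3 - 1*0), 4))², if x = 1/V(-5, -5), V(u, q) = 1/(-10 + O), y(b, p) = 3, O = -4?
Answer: 121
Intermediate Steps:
t(Q) = 2*Q/(-5 + Q) (t(Q) = (2*Q)/(-5 + Q) = 2*Q/(-5 + Q))
V(u, q) = -1/14 (V(u, q) = 1/(-10 - 4) = 1/(-14) = -1/14)
x = -14 (x = 1/(-1/14) = -14)
(x + y(t(-3 - 1*0), 4))² = (-14 + 3)² = (-11)² = 121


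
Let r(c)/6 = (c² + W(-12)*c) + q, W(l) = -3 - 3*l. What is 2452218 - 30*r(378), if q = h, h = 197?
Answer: -25547682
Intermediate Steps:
q = 197
r(c) = 1182 + 6*c² + 198*c (r(c) = 6*((c² + (-3 - 3*(-12))*c) + 197) = 6*((c² + (-3 + 36)*c) + 197) = 6*((c² + 33*c) + 197) = 6*(197 + c² + 33*c) = 1182 + 6*c² + 198*c)
2452218 - 30*r(378) = 2452218 - 30*(1182 + 6*378² + 198*378) = 2452218 - 30*(1182 + 6*142884 + 74844) = 2452218 - 30*(1182 + 857304 + 74844) = 2452218 - 30*933330 = 2452218 - 1*27999900 = 2452218 - 27999900 = -25547682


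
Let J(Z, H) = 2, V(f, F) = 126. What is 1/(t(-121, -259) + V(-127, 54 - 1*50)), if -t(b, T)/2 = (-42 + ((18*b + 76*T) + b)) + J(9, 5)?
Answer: 1/44172 ≈ 2.2639e-5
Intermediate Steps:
t(b, T) = 80 - 152*T - 38*b (t(b, T) = -2*((-42 + ((18*b + 76*T) + b)) + 2) = -2*((-42 + (19*b + 76*T)) + 2) = -2*((-42 + 19*b + 76*T) + 2) = -2*(-40 + 19*b + 76*T) = 80 - 152*T - 38*b)
1/(t(-121, -259) + V(-127, 54 - 1*50)) = 1/((80 - 152*(-259) - 38*(-121)) + 126) = 1/((80 + 39368 + 4598) + 126) = 1/(44046 + 126) = 1/44172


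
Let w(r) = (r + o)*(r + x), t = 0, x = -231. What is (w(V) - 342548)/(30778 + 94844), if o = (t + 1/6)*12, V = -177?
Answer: -135574/62811 ≈ -2.1584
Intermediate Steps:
o = 2 (o = (0 + 1/6)*12 = (1/6)*12 = 2)
w(r) = (-231 + r)*(2 + r) (w(r) = (r + 2)*(r - 231) = (2 + r)*(-231 + r) = (-231 + r)*(2 + r))
(w(V) - 342548)/(30778 + 94844) = ((-462 + (-177)**2 - 229*(-177)) - 342548)/(30778 + 94844) = ((-462 + 31329 + 40533) - 342548)/125622 = (71400 - 342548)*(1/125622) = -271148*1/125622 = -135574/62811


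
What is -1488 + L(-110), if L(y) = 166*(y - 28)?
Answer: -24396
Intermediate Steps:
L(y) = -4648 + 166*y (L(y) = 166*(-28 + y) = -4648 + 166*y)
-1488 + L(-110) = -1488 + (-4648 + 166*(-110)) = -1488 + (-4648 - 18260) = -1488 - 22908 = -24396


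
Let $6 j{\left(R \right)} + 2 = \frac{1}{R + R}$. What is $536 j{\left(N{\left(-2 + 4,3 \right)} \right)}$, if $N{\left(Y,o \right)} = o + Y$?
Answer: $- \frac{2546}{15} \approx -169.73$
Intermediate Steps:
$N{\left(Y,o \right)} = Y + o$
$j{\left(R \right)} = - \frac{1}{3} + \frac{1}{12 R}$ ($j{\left(R \right)} = - \frac{1}{3} + \frac{1}{6 \left(R + R\right)} = - \frac{1}{3} + \frac{1}{6 \cdot 2 R} = - \frac{1}{3} + \frac{\frac{1}{2} \frac{1}{R}}{6} = - \frac{1}{3} + \frac{1}{12 R}$)
$536 j{\left(N{\left(-2 + 4,3 \right)} \right)} = 536 \frac{1 - 4 \left(\left(-2 + 4\right) + 3\right)}{12 \left(\left(-2 + 4\right) + 3\right)} = 536 \frac{1 - 4 \left(2 + 3\right)}{12 \left(2 + 3\right)} = 536 \frac{1 - 20}{12 \cdot 5} = 536 \cdot \frac{1}{12} \cdot \frac{1}{5} \left(1 - 20\right) = 536 \cdot \frac{1}{12} \cdot \frac{1}{5} \left(-19\right) = 536 \left(- \frac{19}{60}\right) = - \frac{2546}{15}$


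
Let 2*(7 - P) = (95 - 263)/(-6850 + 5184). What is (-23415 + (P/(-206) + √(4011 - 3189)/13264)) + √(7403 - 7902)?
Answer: -573996137/24514 + √822/13264 + I*√499 ≈ -23415.0 + 22.338*I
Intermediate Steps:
P = 827/119 (P = 7 - (95 - 263)/(2*(-6850 + 5184)) = 7 - (-84)/(-1666) = 7 - (-84)*(-1)/1666 = 7 - ½*12/119 = 7 - 6/119 = 827/119 ≈ 6.9496)
(-23415 + (P/(-206) + √(4011 - 3189)/13264)) + √(7403 - 7902) = (-23415 + ((827/119)/(-206) + √(4011 - 3189)/13264)) + √(7403 - 7902) = (-23415 + ((827/119)*(-1/206) + √822*(1/13264))) + √(-499) = (-23415 + (-827/24514 + √822/13264)) + I*√499 = (-573996137/24514 + √822/13264) + I*√499 = -573996137/24514 + √822/13264 + I*√499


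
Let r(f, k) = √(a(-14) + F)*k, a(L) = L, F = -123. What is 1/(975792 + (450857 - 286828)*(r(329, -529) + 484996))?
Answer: 79554384676/6329931630566778169473 + 86771341*I*√137/6329931630566778169473 ≈ 1.2568e-11 + 1.6045e-13*I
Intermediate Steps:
r(f, k) = I*k*√137 (r(f, k) = √(-14 - 123)*k = √(-137)*k = (I*√137)*k = I*k*√137)
1/(975792 + (450857 - 286828)*(r(329, -529) + 484996)) = 1/(975792 + (450857 - 286828)*(I*(-529)*√137 + 484996)) = 1/(975792 + 164029*(-529*I*√137 + 484996)) = 1/(975792 + 164029*(484996 - 529*I*√137)) = 1/(975792 + (79553408884 - 86771341*I*√137)) = 1/(79554384676 - 86771341*I*√137)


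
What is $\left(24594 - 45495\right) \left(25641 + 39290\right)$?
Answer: $-1357122831$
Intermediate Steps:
$\left(24594 - 45495\right) \left(25641 + 39290\right) = \left(-20901\right) 64931 = -1357122831$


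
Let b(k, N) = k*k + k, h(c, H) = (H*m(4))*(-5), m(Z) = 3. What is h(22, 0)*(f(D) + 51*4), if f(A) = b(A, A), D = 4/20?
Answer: 0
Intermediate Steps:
h(c, H) = -15*H (h(c, H) = (H*3)*(-5) = (3*H)*(-5) = -15*H)
D = ⅕ (D = 4*(1/20) = ⅕ ≈ 0.20000)
b(k, N) = k + k² (b(k, N) = k² + k = k + k²)
f(A) = A*(1 + A)
h(22, 0)*(f(D) + 51*4) = (-15*0)*((1 + ⅕)/5 + 51*4) = 0*((⅕)*(6/5) + 204) = 0*(6/25 + 204) = 0*(5106/25) = 0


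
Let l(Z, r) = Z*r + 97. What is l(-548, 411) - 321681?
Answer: -546812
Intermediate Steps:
l(Z, r) = 97 + Z*r
l(-548, 411) - 321681 = (97 - 548*411) - 321681 = (97 - 225228) - 321681 = -225131 - 321681 = -546812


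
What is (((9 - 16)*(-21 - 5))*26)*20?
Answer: 94640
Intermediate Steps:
(((9 - 16)*(-21 - 5))*26)*20 = (-7*(-26)*26)*20 = (182*26)*20 = 4732*20 = 94640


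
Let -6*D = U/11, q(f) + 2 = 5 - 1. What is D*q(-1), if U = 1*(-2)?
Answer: 2/33 ≈ 0.060606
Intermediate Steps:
U = -2
q(f) = 2 (q(f) = -2 + (5 - 1) = -2 + 4 = 2)
D = 1/33 (D = -(-1)/(3*11) = -⅙*(-2/11) = 1/33 ≈ 0.030303)
D*q(-1) = (1/33)*2 = 2/33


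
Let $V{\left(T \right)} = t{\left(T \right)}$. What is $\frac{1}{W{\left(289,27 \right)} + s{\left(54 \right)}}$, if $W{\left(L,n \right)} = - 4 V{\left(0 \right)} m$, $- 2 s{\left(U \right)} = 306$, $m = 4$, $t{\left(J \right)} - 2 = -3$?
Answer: $- \frac{1}{137} \approx -0.0072993$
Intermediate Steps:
$t{\left(J \right)} = -1$ ($t{\left(J \right)} = 2 - 3 = -1$)
$V{\left(T \right)} = -1$
$s{\left(U \right)} = -153$ ($s{\left(U \right)} = \left(- \frac{1}{2}\right) 306 = -153$)
$W{\left(L,n \right)} = 16$ ($W{\left(L,n \right)} = \left(-4\right) \left(-1\right) 4 = 4 \cdot 4 = 16$)
$\frac{1}{W{\left(289,27 \right)} + s{\left(54 \right)}} = \frac{1}{16 - 153} = \frac{1}{-137} = - \frac{1}{137}$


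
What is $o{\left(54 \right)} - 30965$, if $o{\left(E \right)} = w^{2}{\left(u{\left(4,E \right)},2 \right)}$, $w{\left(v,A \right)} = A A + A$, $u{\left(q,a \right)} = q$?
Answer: $-30929$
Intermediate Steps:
$w{\left(v,A \right)} = A + A^{2}$ ($w{\left(v,A \right)} = A^{2} + A = A + A^{2}$)
$o{\left(E \right)} = 36$ ($o{\left(E \right)} = \left(2 \left(1 + 2\right)\right)^{2} = \left(2 \cdot 3\right)^{2} = 6^{2} = 36$)
$o{\left(54 \right)} - 30965 = 36 - 30965 = -30929$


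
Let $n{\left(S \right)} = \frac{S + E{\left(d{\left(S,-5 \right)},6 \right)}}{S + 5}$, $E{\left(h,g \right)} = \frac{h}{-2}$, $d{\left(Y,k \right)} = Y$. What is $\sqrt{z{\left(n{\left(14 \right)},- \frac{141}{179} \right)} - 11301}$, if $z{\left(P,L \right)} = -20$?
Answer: $i \sqrt{11321} \approx 106.4 i$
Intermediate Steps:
$E{\left(h,g \right)} = - \frac{h}{2}$ ($E{\left(h,g \right)} = h \left(- \frac{1}{2}\right) = - \frac{h}{2}$)
$n{\left(S \right)} = \frac{S}{2 \left(5 + S\right)}$ ($n{\left(S \right)} = \frac{S - \frac{S}{2}}{S + 5} = \frac{\frac{1}{2} S}{5 + S} = \frac{S}{2 \left(5 + S\right)}$)
$\sqrt{z{\left(n{\left(14 \right)},- \frac{141}{179} \right)} - 11301} = \sqrt{-20 - 11301} = \sqrt{-11321} = i \sqrt{11321}$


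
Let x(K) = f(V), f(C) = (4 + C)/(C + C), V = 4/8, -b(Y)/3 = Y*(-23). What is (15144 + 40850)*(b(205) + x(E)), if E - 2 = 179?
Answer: 792287103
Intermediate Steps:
E = 181 (E = 2 + 179 = 181)
b(Y) = 69*Y (b(Y) = -3*Y*(-23) = -(-69)*Y = 69*Y)
V = 1/2 (V = 4*(1/8) = 1/2 ≈ 0.50000)
f(C) = (4 + C)/(2*C) (f(C) = (4 + C)/((2*C)) = (4 + C)*(1/(2*C)) = (4 + C)/(2*C))
x(K) = 9/2 (x(K) = (4 + 1/2)/(2*(1/2)) = (1/2)*2*(9/2) = 9/2)
(15144 + 40850)*(b(205) + x(E)) = (15144 + 40850)*(69*205 + 9/2) = 55994*(14145 + 9/2) = 55994*(28299/2) = 792287103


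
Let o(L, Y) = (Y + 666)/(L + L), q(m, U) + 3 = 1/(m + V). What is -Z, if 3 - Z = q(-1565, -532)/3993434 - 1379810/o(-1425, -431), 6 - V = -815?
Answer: 2336756786523057913/139642400112 ≈ 1.6734e+7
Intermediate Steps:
V = 821 (V = 6 - 1*(-815) = 6 + 815 = 821)
q(m, U) = -3 + 1/(821 + m) (q(m, U) = -3 + 1/(m + 821) = -3 + 1/(821 + m))
o(L, Y) = (666 + Y)/(2*L) (o(L, Y) = (666 + Y)/((2*L)) = (666 + Y)*(1/(2*L)) = (666 + Y)/(2*L))
Z = -2336756786523057913/139642400112 (Z = 3 - (((-2462 - 3*(-1565))/(821 - 1565))/3993434 - 1379810*(-2850/(666 - 431))) = 3 - (((-2462 + 4695)/(-744))*(1/3993434) - 1379810/((1/2)*(-1/1425)*235)) = 3 - (-1/744*2233*(1/3993434) - 1379810/(-47/570)) = 3 - (-2233/744*1/3993434 - 1379810*(-570/47)) = 3 - (-2233/2971114896 + 786491700/47) = 3 - 1*2336757205450258249/139642400112 = 3 - 2336757205450258249/139642400112 = -2336756786523057913/139642400112 ≈ -1.6734e+7)
-Z = -1*(-2336756786523057913/139642400112) = 2336756786523057913/139642400112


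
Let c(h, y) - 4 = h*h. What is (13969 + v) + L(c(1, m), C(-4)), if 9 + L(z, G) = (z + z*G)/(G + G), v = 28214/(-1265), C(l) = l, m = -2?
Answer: 141068463/10120 ≈ 13940.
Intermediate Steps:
c(h, y) = 4 + h² (c(h, y) = 4 + h*h = 4 + h²)
v = -28214/1265 (v = 28214*(-1/1265) = -28214/1265 ≈ -22.304)
L(z, G) = -9 + (z + G*z)/(2*G) (L(z, G) = -9 + (z + z*G)/(G + G) = -9 + (z + G*z)/((2*G)) = -9 + (z + G*z)*(1/(2*G)) = -9 + (z + G*z)/(2*G))
(13969 + v) + L(c(1, m), C(-4)) = (13969 - 28214/1265) + (½)*((4 + 1²) - 4*(-18 + (4 + 1²)))/(-4) = 17642571/1265 + (½)*(-¼)*((4 + 1) - 4*(-18 + (4 + 1))) = 17642571/1265 + (½)*(-¼)*(5 - 4*(-18 + 5)) = 17642571/1265 + (½)*(-¼)*(5 - 4*(-13)) = 17642571/1265 + (½)*(-¼)*(5 + 52) = 17642571/1265 + (½)*(-¼)*57 = 17642571/1265 - 57/8 = 141068463/10120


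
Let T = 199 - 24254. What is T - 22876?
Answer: -46931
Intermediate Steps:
T = -24055
T - 22876 = -24055 - 22876 = -46931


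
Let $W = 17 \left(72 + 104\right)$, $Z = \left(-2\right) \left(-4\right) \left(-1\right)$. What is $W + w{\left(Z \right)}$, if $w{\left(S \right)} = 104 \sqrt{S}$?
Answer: $2992 + 208 i \sqrt{2} \approx 2992.0 + 294.16 i$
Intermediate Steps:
$Z = -8$ ($Z = 8 \left(-1\right) = -8$)
$W = 2992$ ($W = 17 \cdot 176 = 2992$)
$W + w{\left(Z \right)} = 2992 + 104 \sqrt{-8} = 2992 + 104 \cdot 2 i \sqrt{2} = 2992 + 208 i \sqrt{2}$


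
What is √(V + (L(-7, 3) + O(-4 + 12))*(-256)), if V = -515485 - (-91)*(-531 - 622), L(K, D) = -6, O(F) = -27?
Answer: 2*I*√152990 ≈ 782.28*I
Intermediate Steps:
V = -620408 (V = -515485 - (-91)*(-1153) = -515485 - 1*104923 = -515485 - 104923 = -620408)
√(V + (L(-7, 3) + O(-4 + 12))*(-256)) = √(-620408 + (-6 - 27)*(-256)) = √(-620408 - 33*(-256)) = √(-620408 + 8448) = √(-611960) = 2*I*√152990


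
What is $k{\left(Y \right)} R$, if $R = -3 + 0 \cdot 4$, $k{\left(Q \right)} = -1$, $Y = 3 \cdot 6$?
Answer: $3$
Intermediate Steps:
$Y = 18$
$R = -3$ ($R = -3 + 0 = -3$)
$k{\left(Y \right)} R = \left(-1\right) \left(-3\right) = 3$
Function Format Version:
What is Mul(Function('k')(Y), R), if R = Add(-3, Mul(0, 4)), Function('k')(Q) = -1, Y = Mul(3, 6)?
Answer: 3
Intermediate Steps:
Y = 18
R = -3 (R = Add(-3, 0) = -3)
Mul(Function('k')(Y), R) = Mul(-1, -3) = 3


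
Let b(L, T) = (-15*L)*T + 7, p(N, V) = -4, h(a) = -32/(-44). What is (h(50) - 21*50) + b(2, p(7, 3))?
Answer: -10145/11 ≈ -922.27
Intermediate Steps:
h(a) = 8/11 (h(a) = -32*(-1/44) = 8/11)
b(L, T) = 7 - 15*L*T (b(L, T) = -15*L*T + 7 = 7 - 15*L*T)
(h(50) - 21*50) + b(2, p(7, 3)) = (8/11 - 21*50) + (7 - 15*2*(-4)) = (8/11 - 1050) + (7 + 120) = -11542/11 + 127 = -10145/11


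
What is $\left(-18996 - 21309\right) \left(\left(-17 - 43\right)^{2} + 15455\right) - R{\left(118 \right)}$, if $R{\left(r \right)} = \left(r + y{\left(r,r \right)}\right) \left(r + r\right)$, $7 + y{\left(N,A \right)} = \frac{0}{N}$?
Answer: $-768037971$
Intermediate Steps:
$y{\left(N,A \right)} = -7$ ($y{\left(N,A \right)} = -7 + \frac{0}{N} = -7 + 0 = -7$)
$R{\left(r \right)} = 2 r \left(-7 + r\right)$ ($R{\left(r \right)} = \left(r - 7\right) \left(r + r\right) = \left(-7 + r\right) 2 r = 2 r \left(-7 + r\right)$)
$\left(-18996 - 21309\right) \left(\left(-17 - 43\right)^{2} + 15455\right) - R{\left(118 \right)} = \left(-18996 - 21309\right) \left(\left(-17 - 43\right)^{2} + 15455\right) - 2 \cdot 118 \left(-7 + 118\right) = - 40305 \left(\left(-60\right)^{2} + 15455\right) - 2 \cdot 118 \cdot 111 = - 40305 \left(3600 + 15455\right) - 26196 = \left(-40305\right) 19055 - 26196 = -768011775 - 26196 = -768037971$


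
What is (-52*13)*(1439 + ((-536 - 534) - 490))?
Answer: 81796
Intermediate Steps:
(-52*13)*(1439 + ((-536 - 534) - 490)) = -676*(1439 + (-1070 - 490)) = -676*(1439 - 1560) = -676*(-121) = 81796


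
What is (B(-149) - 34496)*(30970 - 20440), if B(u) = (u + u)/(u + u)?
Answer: -363232350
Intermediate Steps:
B(u) = 1 (B(u) = (2*u)/((2*u)) = (2*u)*(1/(2*u)) = 1)
(B(-149) - 34496)*(30970 - 20440) = (1 - 34496)*(30970 - 20440) = -34495*10530 = -363232350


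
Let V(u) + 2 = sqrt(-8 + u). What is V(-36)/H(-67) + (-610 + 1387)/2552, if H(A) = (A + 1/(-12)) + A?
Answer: 1311441/4106168 - 24*I*sqrt(11)/1609 ≈ 0.31938 - 0.049471*I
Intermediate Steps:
V(u) = -2 + sqrt(-8 + u)
H(A) = -1/12 + 2*A (H(A) = (A - 1/12) + A = (-1/12 + A) + A = -1/12 + 2*A)
V(-36)/H(-67) + (-610 + 1387)/2552 = (-2 + sqrt(-8 - 36))/(-1/12 + 2*(-67)) + (-610 + 1387)/2552 = (-2 + sqrt(-44))/(-1/12 - 134) + 777*(1/2552) = (-2 + 2*I*sqrt(11))/(-1609/12) + 777/2552 = (-2 + 2*I*sqrt(11))*(-12/1609) + 777/2552 = (24/1609 - 24*I*sqrt(11)/1609) + 777/2552 = 1311441/4106168 - 24*I*sqrt(11)/1609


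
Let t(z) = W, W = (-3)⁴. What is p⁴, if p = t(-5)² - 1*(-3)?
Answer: 1856411668521216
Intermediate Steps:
W = 81
t(z) = 81
p = 6564 (p = 81² - 1*(-3) = 6561 + 3 = 6564)
p⁴ = 6564⁴ = 1856411668521216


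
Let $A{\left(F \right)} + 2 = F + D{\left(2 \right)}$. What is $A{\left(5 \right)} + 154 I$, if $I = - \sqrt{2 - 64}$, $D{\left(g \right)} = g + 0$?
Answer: $5 - 154 i \sqrt{62} \approx 5.0 - 1212.6 i$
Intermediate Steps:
$D{\left(g \right)} = g$
$A{\left(F \right)} = F$ ($A{\left(F \right)} = -2 + \left(F + 2\right) = -2 + \left(2 + F\right) = F$)
$I = - i \sqrt{62}$ ($I = - \sqrt{-62} = - i \sqrt{62} \approx - 7.874 i$)
$A{\left(5 \right)} + 154 I = 5 + 154 \left(- i \sqrt{62}\right) = 5 - 154 i \sqrt{62}$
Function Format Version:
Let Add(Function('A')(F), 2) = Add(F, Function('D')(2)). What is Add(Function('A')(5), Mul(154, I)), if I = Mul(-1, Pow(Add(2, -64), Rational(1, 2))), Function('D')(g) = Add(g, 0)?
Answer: Add(5, Mul(-154, I, Pow(62, Rational(1, 2)))) ≈ Add(5.0000, Mul(-1212.6, I))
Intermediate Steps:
Function('D')(g) = g
Function('A')(F) = F (Function('A')(F) = Add(-2, Add(F, 2)) = Add(-2, Add(2, F)) = F)
I = Mul(-1, I, Pow(62, Rational(1, 2))) (I = Mul(-1, Pow(-62, Rational(1, 2))) = Mul(-1, Mul(I, Pow(62, Rational(1, 2)))) = Mul(-1, I, Pow(62, Rational(1, 2))) ≈ Mul(-7.8740, I))
Add(Function('A')(5), Mul(154, I)) = Add(5, Mul(154, Mul(-1, I, Pow(62, Rational(1, 2))))) = Add(5, Mul(-154, I, Pow(62, Rational(1, 2))))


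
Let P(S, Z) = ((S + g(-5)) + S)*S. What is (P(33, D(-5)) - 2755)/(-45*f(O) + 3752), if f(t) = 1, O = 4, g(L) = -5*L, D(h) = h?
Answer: 248/3707 ≈ 0.066900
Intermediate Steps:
P(S, Z) = S*(25 + 2*S) (P(S, Z) = ((S - 5*(-5)) + S)*S = ((S + 25) + S)*S = ((25 + S) + S)*S = (25 + 2*S)*S = S*(25 + 2*S))
(P(33, D(-5)) - 2755)/(-45*f(O) + 3752) = (33*(25 + 2*33) - 2755)/(-45*1 + 3752) = (33*(25 + 66) - 2755)/(-45 + 3752) = (33*91 - 2755)/3707 = (3003 - 2755)*(1/3707) = 248*(1/3707) = 248/3707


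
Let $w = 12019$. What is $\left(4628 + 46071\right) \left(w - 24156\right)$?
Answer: $-615333763$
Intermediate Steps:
$\left(4628 + 46071\right) \left(w - 24156\right) = \left(4628 + 46071\right) \left(12019 - 24156\right) = 50699 \left(-12137\right) = -615333763$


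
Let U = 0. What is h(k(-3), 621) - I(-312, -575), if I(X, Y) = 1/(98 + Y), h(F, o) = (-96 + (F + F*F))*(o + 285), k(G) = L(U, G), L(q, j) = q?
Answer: -41487551/477 ≈ -86976.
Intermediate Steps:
k(G) = 0
h(F, o) = (285 + o)*(-96 + F + F²) (h(F, o) = (-96 + (F + F²))*(285 + o) = (-96 + F + F²)*(285 + o) = (285 + o)*(-96 + F + F²))
h(k(-3), 621) - I(-312, -575) = (-27360 - 96*621 + 285*0 + 285*0² + 0*621 + 621*0²) - 1/(98 - 575) = (-27360 - 59616 + 0 + 285*0 + 0 + 621*0) - 1/(-477) = (-27360 - 59616 + 0 + 0 + 0 + 0) - 1*(-1/477) = -86976 + 1/477 = -41487551/477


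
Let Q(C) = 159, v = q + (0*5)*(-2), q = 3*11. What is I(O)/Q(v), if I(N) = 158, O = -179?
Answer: 158/159 ≈ 0.99371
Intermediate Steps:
q = 33
v = 33 (v = 33 + (0*5)*(-2) = 33 + 0*(-2) = 33 + 0 = 33)
I(O)/Q(v) = 158/159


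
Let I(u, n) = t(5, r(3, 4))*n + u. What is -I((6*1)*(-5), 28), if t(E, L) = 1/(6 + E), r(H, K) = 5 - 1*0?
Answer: 302/11 ≈ 27.455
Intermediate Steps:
r(H, K) = 5 (r(H, K) = 5 + 0 = 5)
I(u, n) = u + n/11 (I(u, n) = n/(6 + 5) + u = n/11 + u = u + n/11)
-I((6*1)*(-5), 28) = -((6*1)*(-5) + (1/11)*28) = -(6*(-5) + 28/11) = -(-30 + 28/11) = -1*(-302/11) = 302/11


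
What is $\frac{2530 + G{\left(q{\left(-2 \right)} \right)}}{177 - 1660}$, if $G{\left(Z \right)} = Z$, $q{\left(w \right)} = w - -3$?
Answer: $- \frac{2531}{1483} \approx -1.7067$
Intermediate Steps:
$q{\left(w \right)} = 3 + w$ ($q{\left(w \right)} = w + 3 = 3 + w$)
$\frac{2530 + G{\left(q{\left(-2 \right)} \right)}}{177 - 1660} = \frac{2530 + \left(3 - 2\right)}{177 - 1660} = \frac{2530 + 1}{-1483} = 2531 \left(- \frac{1}{1483}\right) = - \frac{2531}{1483}$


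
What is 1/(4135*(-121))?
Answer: -1/500335 ≈ -1.9987e-6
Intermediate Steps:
1/(4135*(-121)) = 1/(-500335) = -1/500335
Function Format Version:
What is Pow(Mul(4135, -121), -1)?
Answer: Rational(-1, 500335) ≈ -1.9987e-6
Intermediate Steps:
Pow(Mul(4135, -121), -1) = Pow(-500335, -1) = Rational(-1, 500335)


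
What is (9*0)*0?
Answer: 0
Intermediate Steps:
(9*0)*0 = 0*0 = 0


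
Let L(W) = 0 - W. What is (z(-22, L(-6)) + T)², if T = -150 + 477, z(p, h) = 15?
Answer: 116964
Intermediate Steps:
L(W) = -W
T = 327
(z(-22, L(-6)) + T)² = (15 + 327)² = 342² = 116964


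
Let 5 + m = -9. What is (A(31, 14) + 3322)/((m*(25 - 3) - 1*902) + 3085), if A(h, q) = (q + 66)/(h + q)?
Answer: 29914/16875 ≈ 1.7727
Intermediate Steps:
m = -14 (m = -5 - 9 = -14)
A(h, q) = (66 + q)/(h + q)
(A(31, 14) + 3322)/((m*(25 - 3) - 1*902) + 3085) = ((66 + 14)/(31 + 14) + 3322)/((-14*(25 - 3) - 1*902) + 3085) = (80/45 + 3322)/((-14*22 - 902) + 3085) = ((1/45)*80 + 3322)/((-308 - 902) + 3085) = (16/9 + 3322)/(-1210 + 3085) = (29914/9)/1875 = (29914/9)*(1/1875) = 29914/16875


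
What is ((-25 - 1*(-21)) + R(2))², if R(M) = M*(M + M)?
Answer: 16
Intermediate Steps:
R(M) = 2*M² (R(M) = M*(2*M) = 2*M²)
((-25 - 1*(-21)) + R(2))² = ((-25 - 1*(-21)) + 2*2²)² = ((-25 + 21) + 2*4)² = (-4 + 8)² = 4² = 16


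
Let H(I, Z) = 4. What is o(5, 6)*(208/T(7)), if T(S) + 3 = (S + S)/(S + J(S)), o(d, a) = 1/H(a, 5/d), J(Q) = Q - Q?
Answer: -52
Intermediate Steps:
J(Q) = 0
o(d, a) = ¼ (o(d, a) = 1/4 = ¼)
T(S) = -1 (T(S) = -3 + (S + S)/(S + 0) = -3 + (2*S)/S = -3 + 2 = -1)
o(5, 6)*(208/T(7)) = (208/(-1))/4 = (208*(-1))/4 = (¼)*(-208) = -52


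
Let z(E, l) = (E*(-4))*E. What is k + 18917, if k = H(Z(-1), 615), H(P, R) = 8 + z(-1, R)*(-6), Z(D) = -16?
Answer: 18949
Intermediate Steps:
z(E, l) = -4*E**2 (z(E, l) = (-4*E)*E = -4*E**2)
H(P, R) = 32 (H(P, R) = 8 - 4*(-1)**2*(-6) = 8 - 4*1*(-6) = 8 - 4*(-6) = 8 + 24 = 32)
k = 32
k + 18917 = 32 + 18917 = 18949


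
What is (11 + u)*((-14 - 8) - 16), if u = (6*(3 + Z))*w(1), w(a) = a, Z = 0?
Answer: -1102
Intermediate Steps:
u = 18 (u = (6*(3 + 0))*1 = (6*3)*1 = 18*1 = 18)
(11 + u)*((-14 - 8) - 16) = (11 + 18)*((-14 - 8) - 16) = 29*(-22 - 16) = 29*(-38) = -1102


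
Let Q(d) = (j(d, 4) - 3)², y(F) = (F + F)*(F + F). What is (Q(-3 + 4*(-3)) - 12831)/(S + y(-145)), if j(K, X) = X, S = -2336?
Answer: -6415/40882 ≈ -0.15691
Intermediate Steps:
y(F) = 4*F² (y(F) = (2*F)*(2*F) = 4*F²)
Q(d) = 1 (Q(d) = (4 - 3)² = 1² = 1)
(Q(-3 + 4*(-3)) - 12831)/(S + y(-145)) = (1 - 12831)/(-2336 + 4*(-145)²) = -12830/(-2336 + 4*21025) = -12830/(-2336 + 84100) = -12830/81764 = -12830*1/81764 = -6415/40882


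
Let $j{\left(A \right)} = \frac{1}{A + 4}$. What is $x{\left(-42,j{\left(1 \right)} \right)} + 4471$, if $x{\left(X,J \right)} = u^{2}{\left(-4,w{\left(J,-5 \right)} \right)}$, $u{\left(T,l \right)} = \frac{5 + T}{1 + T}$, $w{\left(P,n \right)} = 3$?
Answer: $\frac{40240}{9} \approx 4471.1$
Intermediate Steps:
$u{\left(T,l \right)} = \frac{5 + T}{1 + T}$
$j{\left(A \right)} = \frac{1}{4 + A}$
$x{\left(X,J \right)} = \frac{1}{9}$ ($x{\left(X,J \right)} = \left(\frac{5 - 4}{1 - 4}\right)^{2} = \left(\frac{1}{-3} \cdot 1\right)^{2} = \left(\left(- \frac{1}{3}\right) 1\right)^{2} = \left(- \frac{1}{3}\right)^{2} = \frac{1}{9}$)
$x{\left(-42,j{\left(1 \right)} \right)} + 4471 = \frac{1}{9} + 4471 = \frac{40240}{9}$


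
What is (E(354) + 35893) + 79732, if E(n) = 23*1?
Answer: 115648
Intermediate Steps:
E(n) = 23
(E(354) + 35893) + 79732 = (23 + 35893) + 79732 = 35916 + 79732 = 115648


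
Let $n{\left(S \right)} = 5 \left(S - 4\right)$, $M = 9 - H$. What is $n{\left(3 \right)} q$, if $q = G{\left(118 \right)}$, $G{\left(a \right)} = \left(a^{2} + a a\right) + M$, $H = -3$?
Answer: $-139300$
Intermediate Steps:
$M = 12$ ($M = 9 - -3 = 9 + 3 = 12$)
$G{\left(a \right)} = 12 + 2 a^{2}$ ($G{\left(a \right)} = \left(a^{2} + a a\right) + 12 = \left(a^{2} + a^{2}\right) + 12 = 2 a^{2} + 12 = 12 + 2 a^{2}$)
$n{\left(S \right)} = -20 + 5 S$ ($n{\left(S \right)} = 5 \left(-4 + S\right) = -20 + 5 S$)
$q = 27860$ ($q = 12 + 2 \cdot 118^{2} = 12 + 2 \cdot 13924 = 12 + 27848 = 27860$)
$n{\left(3 \right)} q = \left(-20 + 5 \cdot 3\right) 27860 = \left(-20 + 15\right) 27860 = \left(-5\right) 27860 = -139300$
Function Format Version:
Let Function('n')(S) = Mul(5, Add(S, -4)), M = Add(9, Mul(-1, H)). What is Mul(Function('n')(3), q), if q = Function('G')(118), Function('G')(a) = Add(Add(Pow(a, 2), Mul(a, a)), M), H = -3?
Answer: -139300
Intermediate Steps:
M = 12 (M = Add(9, Mul(-1, -3)) = Add(9, 3) = 12)
Function('G')(a) = Add(12, Mul(2, Pow(a, 2))) (Function('G')(a) = Add(Add(Pow(a, 2), Mul(a, a)), 12) = Add(Add(Pow(a, 2), Pow(a, 2)), 12) = Add(Mul(2, Pow(a, 2)), 12) = Add(12, Mul(2, Pow(a, 2))))
Function('n')(S) = Add(-20, Mul(5, S)) (Function('n')(S) = Mul(5, Add(-4, S)) = Add(-20, Mul(5, S)))
q = 27860 (q = Add(12, Mul(2, Pow(118, 2))) = Add(12, Mul(2, 13924)) = Add(12, 27848) = 27860)
Mul(Function('n')(3), q) = Mul(Add(-20, Mul(5, 3)), 27860) = Mul(Add(-20, 15), 27860) = Mul(-5, 27860) = -139300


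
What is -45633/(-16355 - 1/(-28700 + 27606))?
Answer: 16640834/5964123 ≈ 2.7902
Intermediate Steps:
-45633/(-16355 - 1/(-28700 + 27606)) = -45633/(-16355 - 1/(-1094)) = -45633/(-16355 - 1*(-1/1094)) = -45633/(-16355 + 1/1094) = -45633/(-17892369/1094) = -45633*(-1094/17892369) = 16640834/5964123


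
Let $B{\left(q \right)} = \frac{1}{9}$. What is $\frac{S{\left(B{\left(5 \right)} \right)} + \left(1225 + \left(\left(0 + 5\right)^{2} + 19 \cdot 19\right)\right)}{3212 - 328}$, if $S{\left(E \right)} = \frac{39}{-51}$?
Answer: $\frac{13687}{24514} \approx 0.55833$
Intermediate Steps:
$B{\left(q \right)} = \frac{1}{9}$
$S{\left(E \right)} = - \frac{13}{17}$ ($S{\left(E \right)} = 39 \left(- \frac{1}{51}\right) = - \frac{13}{17}$)
$\frac{S{\left(B{\left(5 \right)} \right)} + \left(1225 + \left(\left(0 + 5\right)^{2} + 19 \cdot 19\right)\right)}{3212 - 328} = \frac{- \frac{13}{17} + \left(1225 + \left(\left(0 + 5\right)^{2} + 19 \cdot 19\right)\right)}{3212 - 328} = \frac{- \frac{13}{17} + \left(1225 + \left(5^{2} + 361\right)\right)}{2884} = \left(- \frac{13}{17} + \left(1225 + \left(25 + 361\right)\right)\right) \frac{1}{2884} = \left(- \frac{13}{17} + \left(1225 + 386\right)\right) \frac{1}{2884} = \left(- \frac{13}{17} + 1611\right) \frac{1}{2884} = \frac{27374}{17} \cdot \frac{1}{2884} = \frac{13687}{24514}$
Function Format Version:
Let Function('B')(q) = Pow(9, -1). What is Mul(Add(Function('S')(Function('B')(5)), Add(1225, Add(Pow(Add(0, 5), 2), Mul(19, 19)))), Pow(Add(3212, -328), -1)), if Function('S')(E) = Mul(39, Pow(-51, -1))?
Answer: Rational(13687, 24514) ≈ 0.55833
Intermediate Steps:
Function('B')(q) = Rational(1, 9)
Function('S')(E) = Rational(-13, 17) (Function('S')(E) = Mul(39, Rational(-1, 51)) = Rational(-13, 17))
Mul(Add(Function('S')(Function('B')(5)), Add(1225, Add(Pow(Add(0, 5), 2), Mul(19, 19)))), Pow(Add(3212, -328), -1)) = Mul(Add(Rational(-13, 17), Add(1225, Add(Pow(Add(0, 5), 2), Mul(19, 19)))), Pow(Add(3212, -328), -1)) = Mul(Add(Rational(-13, 17), Add(1225, Add(Pow(5, 2), 361))), Pow(2884, -1)) = Mul(Add(Rational(-13, 17), Add(1225, Add(25, 361))), Rational(1, 2884)) = Mul(Add(Rational(-13, 17), Add(1225, 386)), Rational(1, 2884)) = Mul(Add(Rational(-13, 17), 1611), Rational(1, 2884)) = Mul(Rational(27374, 17), Rational(1, 2884)) = Rational(13687, 24514)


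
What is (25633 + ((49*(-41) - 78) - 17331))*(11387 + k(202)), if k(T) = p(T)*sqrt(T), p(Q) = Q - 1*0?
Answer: 70770205 + 1255430*sqrt(202) ≈ 8.8613e+7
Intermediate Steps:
p(Q) = Q (p(Q) = Q + 0 = Q)
k(T) = T**(3/2) (k(T) = T*sqrt(T) = T**(3/2))
(25633 + ((49*(-41) - 78) - 17331))*(11387 + k(202)) = (25633 + ((49*(-41) - 78) - 17331))*(11387 + 202**(3/2)) = (25633 + ((-2009 - 78) - 17331))*(11387 + 202*sqrt(202)) = (25633 + (-2087 - 17331))*(11387 + 202*sqrt(202)) = (25633 - 19418)*(11387 + 202*sqrt(202)) = 6215*(11387 + 202*sqrt(202)) = 70770205 + 1255430*sqrt(202)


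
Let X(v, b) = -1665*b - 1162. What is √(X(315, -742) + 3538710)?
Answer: √4772978 ≈ 2184.7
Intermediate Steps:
X(v, b) = -1162 - 1665*b
√(X(315, -742) + 3538710) = √((-1162 - 1665*(-742)) + 3538710) = √((-1162 + 1235430) + 3538710) = √(1234268 + 3538710) = √4772978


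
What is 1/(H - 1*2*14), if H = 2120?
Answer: 1/2092 ≈ 0.00047801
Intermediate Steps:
1/(H - 1*2*14) = 1/(2120 - 1*2*14) = 1/(2120 - 2*14) = 1/(2120 - 28) = 1/2092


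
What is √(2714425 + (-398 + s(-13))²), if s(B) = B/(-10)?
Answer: 17*√993701/10 ≈ 1694.6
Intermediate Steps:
s(B) = -B/10 (s(B) = B*(-⅒) = -B/10)
√(2714425 + (-398 + s(-13))²) = √(2714425 + (-398 - ⅒*(-13))²) = √(2714425 + (-398 + 13/10)²) = √(2714425 + (-3967/10)²) = √(2714425 + 15737089/100) = √(287179589/100) = 17*√993701/10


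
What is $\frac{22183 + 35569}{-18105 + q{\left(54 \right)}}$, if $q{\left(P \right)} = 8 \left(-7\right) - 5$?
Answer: $- \frac{28876}{9083} \approx -3.1791$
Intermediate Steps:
$q{\left(P \right)} = -61$ ($q{\left(P \right)} = -56 - 5 = -61$)
$\frac{22183 + 35569}{-18105 + q{\left(54 \right)}} = \frac{22183 + 35569}{-18105 - 61} = \frac{57752}{-18166} = 57752 \left(- \frac{1}{18166}\right) = - \frac{28876}{9083}$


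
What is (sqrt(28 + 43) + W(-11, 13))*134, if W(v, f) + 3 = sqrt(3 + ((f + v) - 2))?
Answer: -402 + 134*sqrt(3) + 134*sqrt(71) ≈ 959.20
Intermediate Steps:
W(v, f) = -3 + sqrt(1 + f + v) (W(v, f) = -3 + sqrt(3 + ((f + v) - 2)) = -3 + sqrt(3 + (-2 + f + v)) = -3 + sqrt(1 + f + v))
(sqrt(28 + 43) + W(-11, 13))*134 = (sqrt(28 + 43) + (-3 + sqrt(1 + 13 - 11)))*134 = (sqrt(71) + (-3 + sqrt(3)))*134 = (-3 + sqrt(3) + sqrt(71))*134 = -402 + 134*sqrt(3) + 134*sqrt(71)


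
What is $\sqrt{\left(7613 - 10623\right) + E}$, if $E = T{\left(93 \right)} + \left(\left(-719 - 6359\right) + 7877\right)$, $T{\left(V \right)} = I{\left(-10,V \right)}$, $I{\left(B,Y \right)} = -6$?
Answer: $i \sqrt{2217} \approx 47.085 i$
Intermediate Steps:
$T{\left(V \right)} = -6$
$E = 793$ ($E = -6 + \left(\left(-719 - 6359\right) + 7877\right) = -6 + \left(-7078 + 7877\right) = -6 + 799 = 793$)
$\sqrt{\left(7613 - 10623\right) + E} = \sqrt{\left(7613 - 10623\right) + 793} = \sqrt{-3010 + 793} = \sqrt{-2217} = i \sqrt{2217}$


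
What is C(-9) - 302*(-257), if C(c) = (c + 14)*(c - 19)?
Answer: 77474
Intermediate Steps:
C(c) = (-19 + c)*(14 + c) (C(c) = (14 + c)*(-19 + c) = (-19 + c)*(14 + c))
C(-9) - 302*(-257) = (-266 + (-9)² - 5*(-9)) - 302*(-257) = (-266 + 81 + 45) + 77614 = -140 + 77614 = 77474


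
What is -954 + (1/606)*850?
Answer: -288637/303 ≈ -952.60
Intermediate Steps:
-954 + (1/606)*850 = -954 + 425/303 = -288637/303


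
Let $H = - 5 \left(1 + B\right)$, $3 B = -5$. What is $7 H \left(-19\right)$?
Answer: $- \frac{1330}{3} \approx -443.33$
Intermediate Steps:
$B = - \frac{5}{3}$ ($B = \frac{1}{3} \left(-5\right) = - \frac{5}{3} \approx -1.6667$)
$H = \frac{10}{3}$ ($H = - 5 \left(1 - \frac{5}{3}\right) = \left(-5\right) \left(- \frac{2}{3}\right) = \frac{10}{3} \approx 3.3333$)
$7 H \left(-19\right) = 7 \cdot \frac{10}{3} \left(-19\right) = \frac{70}{3} \left(-19\right) = - \frac{1330}{3}$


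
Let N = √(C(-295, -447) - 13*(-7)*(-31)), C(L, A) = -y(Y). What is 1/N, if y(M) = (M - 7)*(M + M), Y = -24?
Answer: -I*√4309/4309 ≈ -0.015234*I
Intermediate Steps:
y(M) = 2*M*(-7 + M) (y(M) = (-7 + M)*(2*M) = 2*M*(-7 + M))
C(L, A) = -1488 (C(L, A) = -2*(-24)*(-7 - 24) = -2*(-24)*(-31) = -1*1488 = -1488)
N = I*√4309 (N = √(-1488 - 13*(-7)*(-31)) = √(-1488 + 91*(-31)) = √(-1488 - 2821) = √(-4309) = I*√4309 ≈ 65.643*I)
1/N = 1/(I*√4309) = -I*√4309/4309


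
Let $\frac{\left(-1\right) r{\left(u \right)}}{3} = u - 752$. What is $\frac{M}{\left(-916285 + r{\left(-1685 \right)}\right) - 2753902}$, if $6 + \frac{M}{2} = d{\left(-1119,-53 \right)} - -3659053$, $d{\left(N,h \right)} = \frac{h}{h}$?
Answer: $- \frac{1829524}{915719} \approx -1.9979$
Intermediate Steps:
$d{\left(N,h \right)} = 1$
$r{\left(u \right)} = 2256 - 3 u$ ($r{\left(u \right)} = - 3 \left(u - 752\right) = - 3 \left(-752 + u\right) = 2256 - 3 u$)
$M = 7318096$ ($M = -12 + 2 \left(1 - -3659053\right) = -12 + 2 \left(1 + 3659053\right) = -12 + 2 \cdot 3659054 = -12 + 7318108 = 7318096$)
$\frac{M}{\left(-916285 + r{\left(-1685 \right)}\right) - 2753902} = \frac{7318096}{\left(-916285 + \left(2256 - -5055\right)\right) - 2753902} = \frac{7318096}{\left(-916285 + \left(2256 + 5055\right)\right) - 2753902} = \frac{7318096}{\left(-916285 + 7311\right) - 2753902} = \frac{7318096}{-908974 - 2753902} = \frac{7318096}{-3662876} = 7318096 \left(- \frac{1}{3662876}\right) = - \frac{1829524}{915719}$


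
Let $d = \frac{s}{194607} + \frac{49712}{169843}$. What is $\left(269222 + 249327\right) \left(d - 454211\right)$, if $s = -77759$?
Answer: $- \frac{7784911163389293145636}{33052636701} \approx -2.3553 \cdot 10^{11}$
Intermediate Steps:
$d = - \frac{3532518653}{33052636701}$ ($d = - \frac{77759}{194607} + \frac{49712}{169843} = - \frac{3532518653}{33052636701} \approx -0.10688$)
$\left(269222 + 249327\right) \left(d - 454211\right) = \left(269222 + 249327\right) \left(- \frac{3532518653}{33052636701} - 454211\right) = 518549 \left(- \frac{15012874701116564}{33052636701}\right) = - \frac{7784911163389293145636}{33052636701}$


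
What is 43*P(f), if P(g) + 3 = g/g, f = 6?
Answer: -86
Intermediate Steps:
P(g) = -2 (P(g) = -3 + g/g = -3 + 1 = -2)
43*P(f) = 43*(-2) = -86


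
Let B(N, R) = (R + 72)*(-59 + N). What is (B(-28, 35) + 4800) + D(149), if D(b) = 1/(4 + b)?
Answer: -689876/153 ≈ -4509.0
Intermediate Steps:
B(N, R) = (-59 + N)*(72 + R) (B(N, R) = (72 + R)*(-59 + N) = (-59 + N)*(72 + R))
(B(-28, 35) + 4800) + D(149) = ((-4248 - 59*35 + 72*(-28) - 28*35) + 4800) + 1/(4 + 149) = ((-4248 - 2065 - 2016 - 980) + 4800) + 1/153 = (-9309 + 4800) + 1/153 = -4509 + 1/153 = -689876/153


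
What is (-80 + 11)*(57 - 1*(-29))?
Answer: -5934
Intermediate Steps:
(-80 + 11)*(57 - 1*(-29)) = -69*(57 + 29) = -69*86 = -5934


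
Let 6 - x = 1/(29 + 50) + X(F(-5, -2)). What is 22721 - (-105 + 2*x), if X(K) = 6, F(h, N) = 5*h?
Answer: 1803256/79 ≈ 22826.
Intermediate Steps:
x = -1/79 (x = 6 - (1/(29 + 50) + 6) = 6 - (1/79 + 6) = 6 - 1*475/79 = 6 - 475/79 = -1/79 ≈ -0.012658)
22721 - (-105 + 2*x) = 22721 - (-105 + 2*(-1/79)) = 22721 - (-105 - 2/79) = 22721 - 1*(-8297/79) = 22721 + 8297/79 = 1803256/79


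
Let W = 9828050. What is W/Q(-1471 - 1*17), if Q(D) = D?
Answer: -4914025/744 ≈ -6604.9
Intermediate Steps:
W/Q(-1471 - 1*17) = 9828050/(-1471 - 1*17) = 9828050/(-1471 - 17) = 9828050/(-1488) = 9828050*(-1/1488) = -4914025/744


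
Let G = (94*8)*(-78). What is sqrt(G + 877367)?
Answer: sqrt(818711) ≈ 904.83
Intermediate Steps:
G = -58656 (G = 752*(-78) = -58656)
sqrt(G + 877367) = sqrt(-58656 + 877367) = sqrt(818711)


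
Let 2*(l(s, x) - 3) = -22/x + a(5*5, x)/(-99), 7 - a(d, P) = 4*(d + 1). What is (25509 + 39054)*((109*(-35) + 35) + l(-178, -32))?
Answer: -257453463295/1056 ≈ -2.4380e+8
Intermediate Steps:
a(d, P) = 3 - 4*d (a(d, P) = 7 - 4*(d + 1) = 7 - 4*(1 + d) = 7 - (4 + 4*d) = 7 + (-4 - 4*d) = 3 - 4*d)
l(s, x) = 691/198 - 11/x (l(s, x) = 3 + (-22/x + (3 - 20*5)/(-99))/2 = 3 + (-22/x + (3 - 4*25)*(-1/99))/2 = 3 + (-22/x + (3 - 100)*(-1/99))/2 = 3 + (-22/x - 97*(-1/99))/2 = 3 + (-22/x + 97/99)/2 = 3 + (97/99 - 22/x)/2 = 3 + (97/198 - 11/x) = 691/198 - 11/x)
(25509 + 39054)*((109*(-35) + 35) + l(-178, -32)) = (25509 + 39054)*((109*(-35) + 35) + (691/198 - 11/(-32))) = 64563*((-3815 + 35) + (691/198 - 11*(-1/32))) = 64563*(-3780 + (691/198 + 11/32)) = 64563*(-3780 + 12145/3168) = 64563*(-11962895/3168) = -257453463295/1056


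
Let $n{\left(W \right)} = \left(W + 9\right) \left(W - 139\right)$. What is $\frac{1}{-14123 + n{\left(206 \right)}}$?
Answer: $\frac{1}{282} \approx 0.0035461$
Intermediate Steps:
$n{\left(W \right)} = \left(-139 + W\right) \left(9 + W\right)$ ($n{\left(W \right)} = \left(9 + W\right) \left(-139 + W\right) = \left(-139 + W\right) \left(9 + W\right)$)
$\frac{1}{-14123 + n{\left(206 \right)}} = \frac{1}{-14123 - \left(28031 - 42436\right)} = \frac{1}{-14123 - -14405} = \frac{1}{-14123 + 14405} = \frac{1}{282}$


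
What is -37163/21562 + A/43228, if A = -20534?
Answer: -256154534/116510267 ≈ -2.1986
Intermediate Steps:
-37163/21562 + A/43228 = -37163/21562 - 20534/43228 = -37163*1/21562 - 20534*1/43228 = -37163/21562 - 10267/21614 = -256154534/116510267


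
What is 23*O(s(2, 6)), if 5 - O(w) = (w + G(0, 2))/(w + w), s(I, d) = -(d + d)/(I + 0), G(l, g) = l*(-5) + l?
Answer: 207/2 ≈ 103.50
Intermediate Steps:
G(l, g) = -4*l (G(l, g) = -5*l + l = -4*l)
s(I, d) = -2*d/I
O(w) = 9/2 (O(w) = 5 - (w - 4*0)/(w + w) = 5 - (w + 0)/(2*w) = 5 - w*1/(2*w) = 5 - 1*½ = 5 - ½ = 9/2)
23*O(s(2, 6)) = 23*(9/2) = 207/2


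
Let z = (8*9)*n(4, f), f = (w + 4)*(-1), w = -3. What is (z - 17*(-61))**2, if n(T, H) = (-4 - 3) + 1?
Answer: 366025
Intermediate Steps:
f = -1 (f = (-3 + 4)*(-1) = 1*(-1) = -1)
n(T, H) = -6 (n(T, H) = -7 + 1 = -6)
z = -432 (z = (8*9)*(-6) = 72*(-6) = -432)
(z - 17*(-61))**2 = (-432 - 17*(-61))**2 = (-432 + 1037)**2 = 605**2 = 366025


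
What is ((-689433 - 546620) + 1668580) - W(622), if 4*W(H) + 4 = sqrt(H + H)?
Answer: 432528 - sqrt(311)/2 ≈ 4.3252e+5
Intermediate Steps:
W(H) = -1 + sqrt(2)*sqrt(H)/4 (W(H) = -1 + sqrt(H + H)/4 = -1 + sqrt(2*H)/4 = -1 + (sqrt(2)*sqrt(H))/4 = -1 + sqrt(2)*sqrt(H)/4)
((-689433 - 546620) + 1668580) - W(622) = ((-689433 - 546620) + 1668580) - (-1 + sqrt(2)*sqrt(622)/4) = (-1236053 + 1668580) - (-1 + sqrt(311)/2) = 432527 + (1 - sqrt(311)/2) = 432528 - sqrt(311)/2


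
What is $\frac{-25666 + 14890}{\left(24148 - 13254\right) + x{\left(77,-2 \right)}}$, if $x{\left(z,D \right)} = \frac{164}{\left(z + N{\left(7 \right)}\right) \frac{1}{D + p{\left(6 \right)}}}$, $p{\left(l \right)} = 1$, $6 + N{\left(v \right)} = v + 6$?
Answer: $- \frac{226296}{228733} \approx -0.98935$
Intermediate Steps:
$N{\left(v \right)} = v$ ($N{\left(v \right)} = -6 + \left(v + 6\right) = -6 + \left(6 + v\right) = v$)
$x{\left(z,D \right)} = \frac{164 \left(1 + D\right)}{7 + z}$ ($x{\left(z,D \right)} = \frac{164}{\left(z + 7\right) \frac{1}{D + 1}} = \frac{164}{\left(7 + z\right) \frac{1}{1 + D}} = \frac{164}{\frac{1}{1 + D} \left(7 + z\right)} = 164 \frac{1 + D}{7 + z} = \frac{164 \left(1 + D\right)}{7 + z}$)
$\frac{-25666 + 14890}{\left(24148 - 13254\right) + x{\left(77,-2 \right)}} = \frac{-25666 + 14890}{\left(24148 - 13254\right) + \frac{164 \left(1 - 2\right)}{7 + 77}} = - \frac{10776}{10894 + 164 \cdot \frac{1}{84} \left(-1\right)} = - \frac{10776}{10894 - \frac{41}{21}} = - \frac{10776}{\frac{228733}{21}} = \left(-10776\right) \frac{21}{228733} = - \frac{226296}{228733}$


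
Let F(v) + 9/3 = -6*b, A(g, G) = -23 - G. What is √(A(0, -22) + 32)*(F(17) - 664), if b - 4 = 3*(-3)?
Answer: -637*√31 ≈ -3546.7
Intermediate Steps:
b = -5 (b = 4 + 3*(-3) = 4 - 9 = -5)
F(v) = 27 (F(v) = -3 - 6*(-5) = -3 + 30 = 27)
√(A(0, -22) + 32)*(F(17) - 664) = √((-23 - 1*(-22)) + 32)*(27 - 664) = √((-23 + 22) + 32)*(-637) = √(-1 + 32)*(-637) = √31*(-637) = -637*√31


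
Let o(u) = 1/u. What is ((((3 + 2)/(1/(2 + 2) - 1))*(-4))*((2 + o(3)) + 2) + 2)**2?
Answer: 1119364/81 ≈ 13819.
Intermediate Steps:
((((3 + 2)/(1/(2 + 2) - 1))*(-4))*((2 + o(3)) + 2) + 2)**2 = ((((3 + 2)/(1/(2 + 2) - 1))*(-4))*((2 + 1/3) + 2) + 2)**2 = (((5/(1/4 - 1))*(-4))*((2 + 1/3) + 2) + 2)**2 = (((5/(1/4 - 1))*(-4))*(7/3 + 2) + 2)**2 = (((5/(-3/4))*(-4))*(13/3) + 2)**2 = (((5*(-4/3))*(-4))*(13/3) + 2)**2 = (-20/3*(-4)*(13/3) + 2)**2 = ((80/3)*(13/3) + 2)**2 = (1040/9 + 2)**2 = (1058/9)**2 = 1119364/81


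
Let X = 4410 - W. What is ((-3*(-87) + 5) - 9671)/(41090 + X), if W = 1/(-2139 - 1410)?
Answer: -33378345/161479501 ≈ -0.20670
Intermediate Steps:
W = -1/3549 (W = 1/(-3549) = -1/3549 ≈ -0.00028177)
X = 15651091/3549 (X = 4410 - 1*(-1/3549) = 4410 + 1/3549 = 15651091/3549 ≈ 4410.0)
((-3*(-87) + 5) - 9671)/(41090 + X) = ((-3*(-87) + 5) - 9671)/(41090 + 15651091/3549) = ((261 + 5) - 9671)/(161479501/3549) = (266 - 9671)*(3549/161479501) = -9405*3549/161479501 = -33378345/161479501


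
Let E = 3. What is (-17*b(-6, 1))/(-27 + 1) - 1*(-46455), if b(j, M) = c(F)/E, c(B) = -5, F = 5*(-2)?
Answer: 3623405/78 ≈ 46454.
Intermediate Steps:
F = -10
b(j, M) = -5/3
(-17*b(-6, 1))/(-27 + 1) - 1*(-46455) = (-17*(-5/3))/(-27 + 1) - 1*(-46455) = (85/3)/(-26) + 46455 = (85/3)*(-1/26) + 46455 = -85/78 + 46455 = 3623405/78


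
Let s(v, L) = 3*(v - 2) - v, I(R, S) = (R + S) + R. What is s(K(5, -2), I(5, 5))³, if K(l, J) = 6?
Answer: 216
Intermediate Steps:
I(R, S) = S + 2*R
s(v, L) = -6 + 2*v (s(v, L) = 3*(-2 + v) - v = (-6 + 3*v) - v = -6 + 2*v)
s(K(5, -2), I(5, 5))³ = (-6 + 2*6)³ = (-6 + 12)³ = 6³ = 216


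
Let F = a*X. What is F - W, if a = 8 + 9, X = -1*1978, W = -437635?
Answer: 404009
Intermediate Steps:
X = -1978
a = 17
F = -33626 (F = 17*(-1978) = -33626)
F - W = -33626 - 1*(-437635) = -33626 + 437635 = 404009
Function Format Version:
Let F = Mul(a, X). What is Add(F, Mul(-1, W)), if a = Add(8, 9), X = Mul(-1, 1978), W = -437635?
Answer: 404009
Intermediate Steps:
X = -1978
a = 17
F = -33626 (F = Mul(17, -1978) = -33626)
Add(F, Mul(-1, W)) = Add(-33626, Mul(-1, -437635)) = Add(-33626, 437635) = 404009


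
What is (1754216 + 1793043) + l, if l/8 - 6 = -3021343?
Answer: -20623437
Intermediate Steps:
l = -24170696 (l = 48 + 8*(-3021343) = 48 - 24170744 = -24170696)
(1754216 + 1793043) + l = (1754216 + 1793043) - 24170696 = 3547259 - 24170696 = -20623437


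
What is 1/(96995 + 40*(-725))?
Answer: 1/67995 ≈ 1.4707e-5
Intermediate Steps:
1/(96995 + 40*(-725)) = 1/(96995 - 29000) = 1/67995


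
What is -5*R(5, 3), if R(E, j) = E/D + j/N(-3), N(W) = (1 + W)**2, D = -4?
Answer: 5/2 ≈ 2.5000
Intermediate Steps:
R(E, j) = -E/4 + j/4 (R(E, j) = E/(-4) + j/((1 - 3)**2) = E*(-1/4) + j/((-2)**2) = -E/4 + j/4)
-5*R(5, 3) = -5*(-1/4*5 + (1/4)*3) = -5*(-5/4 + 3/4) = -5*(-1/2) = 5/2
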